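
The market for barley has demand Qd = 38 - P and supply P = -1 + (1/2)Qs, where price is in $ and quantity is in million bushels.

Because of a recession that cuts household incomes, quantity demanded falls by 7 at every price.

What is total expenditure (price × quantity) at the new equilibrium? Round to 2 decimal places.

206.22

Solve the original market: 38 - P = 2P + 2, hence P = 12 and Q = 26.
The shock moves the curves to Qd = 31 - P and Qs = 2P + 2.
Clearing the new market: 31 - P = 2P + 2, so P = 29/3 ≈ 9.6667 and Q = 64/3 ≈ 21.3333.
New expenditure = 9.6667 × 21.3333 = 206.22.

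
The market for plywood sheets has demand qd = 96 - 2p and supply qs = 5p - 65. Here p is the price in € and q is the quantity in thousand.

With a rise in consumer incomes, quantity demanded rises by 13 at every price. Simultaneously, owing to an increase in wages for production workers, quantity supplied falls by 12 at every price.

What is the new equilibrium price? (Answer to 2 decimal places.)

Solve the original market: 96 - 2p = 5p - 65, hence p = 23 and q = 50.
The shock moves the curves to qd = 109 - 2p and qs = 5p - 77.
Clearing the new market: 109 - 2p = 5p - 77, so p = 186/7 ≈ 26.5714 and q = 391/7 ≈ 55.8571.

26.57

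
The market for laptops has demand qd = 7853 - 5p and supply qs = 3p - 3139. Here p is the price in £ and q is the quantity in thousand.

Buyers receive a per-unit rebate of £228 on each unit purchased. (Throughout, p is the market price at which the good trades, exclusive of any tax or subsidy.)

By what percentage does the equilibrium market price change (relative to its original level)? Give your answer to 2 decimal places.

Initially, 7853 - 5p = 3p - 3139, so 10992 = 8p and p = 1374, q = 983.
Since buyers' out-of-pocket price is the market price minus the rebate, the effective demand curve becomes qd = 8993 - 5p.
Clearing the new market: 8993 - 5p = 3p - 3139, so p = 1516.5 and q = 1410.5.
%Δp = (1516.5 − 1374) / 1374 × 100 = +10.37%.

+10.37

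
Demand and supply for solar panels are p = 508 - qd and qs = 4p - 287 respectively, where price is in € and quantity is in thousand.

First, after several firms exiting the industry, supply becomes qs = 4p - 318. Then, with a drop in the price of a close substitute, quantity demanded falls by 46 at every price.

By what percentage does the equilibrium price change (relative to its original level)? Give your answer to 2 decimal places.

-1.89

Solve the original market: 508 - p = 4p - 287, hence p = 159 and q = 349.
The new curves are qd = 462 - p (demand) and qs = 4p - 318 (supply).
New equilibrium: 462 - p = 4p - 318 ⇒ 780 = 5p ⇒ p = 156, q = 306.
%Δp = (156 − 159) / 159 × 100 = -1.89%.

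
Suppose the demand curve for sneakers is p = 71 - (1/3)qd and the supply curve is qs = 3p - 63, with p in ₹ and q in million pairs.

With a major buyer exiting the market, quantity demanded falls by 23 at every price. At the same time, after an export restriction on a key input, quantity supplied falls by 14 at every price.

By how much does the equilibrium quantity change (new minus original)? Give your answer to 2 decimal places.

Solve the original market: 213 - 3p = 3p - 63, hence p = 46 and q = 75.
The shock moves the curves to qd = 190 - 3p and qs = 3p - 77.
Equate the new curves: 190 - 3p = 3p - 77, giving 267 = 6p, p = 44.5, q = 56.5.
Δq = 56.5 − 75 = -18.50.

-18.50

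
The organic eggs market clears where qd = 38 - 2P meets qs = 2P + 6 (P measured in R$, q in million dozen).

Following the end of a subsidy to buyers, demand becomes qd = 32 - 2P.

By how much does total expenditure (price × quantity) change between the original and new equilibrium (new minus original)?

Solve the original market: 38 - 2P = 2P + 6, hence P = 8 and q = 22.
The new curves are qd = 32 - 2P (demand) and qs = 2P + 6 (supply).
New equilibrium: 32 - 2P = 2P + 6 ⇒ 26 = 4P ⇒ P = 6.5, q = 19.
Expenditure moves from 8×22 = 176 to 6.5×19 = 123.5; change = -52.5.

-52.5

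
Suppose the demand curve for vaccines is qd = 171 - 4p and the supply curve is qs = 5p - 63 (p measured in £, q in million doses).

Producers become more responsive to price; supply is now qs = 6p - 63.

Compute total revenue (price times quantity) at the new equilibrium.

Solve the original market: 171 - 4p = 5p - 63, hence p = 26 and q = 67.
The new curves are qd = 171 - 4p (demand) and qs = 6p - 63 (supply).
Clearing the new market: 171 - 4p = 6p - 63, so p = 23.4 and q = 77.4.
New expenditure = 23.4 × 77.4 = 1811.16.

1811.16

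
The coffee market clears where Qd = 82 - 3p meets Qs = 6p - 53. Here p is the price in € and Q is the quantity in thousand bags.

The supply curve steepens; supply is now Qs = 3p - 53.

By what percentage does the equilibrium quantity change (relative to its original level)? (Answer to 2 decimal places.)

Before the shock: 82 - 3p = 6p - 53 ⇒ 135 = 9p ⇒ p = 15, Q = 37.
With the change applied: demand Qd = 82 - 3p, supply Qs = 3p - 53.
Clearing the new market: 82 - 3p = 3p - 53, so p = 22.5 and Q = 14.5.
%ΔQ = (14.5 − 37) / 37 × 100 = -60.81%.

-60.81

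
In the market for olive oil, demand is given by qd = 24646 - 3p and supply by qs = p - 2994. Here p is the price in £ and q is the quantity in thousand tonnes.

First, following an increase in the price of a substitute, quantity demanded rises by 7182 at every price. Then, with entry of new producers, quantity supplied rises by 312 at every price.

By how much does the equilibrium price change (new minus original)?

+1717.5

Initially, 24646 - 3p = p - 2994, so 27640 = 4p and p = 6910, q = 3916.
The new curves are qd = 31828 - 3p (demand) and qs = p - 2682 (supply).
Clearing the new market: 31828 - 3p = p - 2682, so p = 8627.5 and q = 5945.5.
Δp = 8627.5 − 6910 = +1717.5.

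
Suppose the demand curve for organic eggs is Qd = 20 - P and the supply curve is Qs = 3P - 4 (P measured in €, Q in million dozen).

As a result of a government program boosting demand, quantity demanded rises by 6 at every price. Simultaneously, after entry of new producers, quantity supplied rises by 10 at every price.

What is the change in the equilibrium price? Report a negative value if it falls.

-1

Before the shock: 20 - P = 3P - 4 ⇒ 24 = 4P ⇒ P = 6, Q = 14.
After the shift, demand is Qd = 26 - P and supply is Qs = 3P + 6.
Setting them equal: 26 - P = 3P + 6 → 20 = 4P, so P = 5 and Q = 21.
ΔP = 5 − 6 = -1.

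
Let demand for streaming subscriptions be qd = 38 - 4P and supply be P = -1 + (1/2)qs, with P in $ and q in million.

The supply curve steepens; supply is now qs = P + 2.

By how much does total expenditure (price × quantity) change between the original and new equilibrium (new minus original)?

-17.76

Before the shock: 38 - 4P = 2P + 2 ⇒ 36 = 6P ⇒ P = 6, q = 14.
The shock moves the curves to qd = 38 - 4P and qs = P + 2.
New equilibrium: 38 - 4P = P + 2 ⇒ 36 = 5P ⇒ P = 7.2, q = 9.2.
Expenditure moves from 6×14 = 84 to 7.2×9.2 = 66.24; change = -17.76.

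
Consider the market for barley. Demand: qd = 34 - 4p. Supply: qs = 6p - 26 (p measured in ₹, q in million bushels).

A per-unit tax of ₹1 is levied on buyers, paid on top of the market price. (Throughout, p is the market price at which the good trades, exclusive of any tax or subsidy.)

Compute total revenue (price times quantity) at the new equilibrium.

42.56

Before the shock: 34 - 4p = 6p - 26 ⇒ 60 = 10p ⇒ p = 6, q = 10.
Since buyers pay the price plus the tax, the effective demand curve becomes qd = 30 - 4p.
Clearing the new market: 30 - 4p = 6p - 26, so p = 5.6 and q = 7.6.
New expenditure = 5.6 × 7.6 = 42.56.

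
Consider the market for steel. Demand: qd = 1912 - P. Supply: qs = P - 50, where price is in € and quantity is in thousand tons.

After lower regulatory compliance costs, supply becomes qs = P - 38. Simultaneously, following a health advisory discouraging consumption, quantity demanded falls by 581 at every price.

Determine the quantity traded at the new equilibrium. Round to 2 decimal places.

646.50

Solve the original market: 1912 - P = P - 50, hence P = 981 and q = 931.
With the change applied: demand qd = 1331 - P, supply qs = P - 38.
Clearing the new market: 1331 - P = P - 38, so P = 684.5 and q = 646.5.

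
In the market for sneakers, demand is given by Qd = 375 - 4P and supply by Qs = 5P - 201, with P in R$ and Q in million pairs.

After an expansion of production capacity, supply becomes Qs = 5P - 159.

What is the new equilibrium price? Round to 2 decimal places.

59.33

Before the shock: 375 - 4P = 5P - 201 ⇒ 576 = 9P ⇒ P = 64, Q = 119.
With the change applied: demand Qd = 375 - 4P, supply Qs = 5P - 159.
Clearing the new market: 375 - 4P = 5P - 159, so P = 178/3 ≈ 59.3333 and Q = 413/3 ≈ 137.6667.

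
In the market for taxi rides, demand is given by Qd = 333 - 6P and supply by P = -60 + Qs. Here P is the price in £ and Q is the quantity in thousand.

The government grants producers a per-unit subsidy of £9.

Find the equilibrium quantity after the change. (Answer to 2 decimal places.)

106.71

Before the shock: 333 - 6P = P + 60 ⇒ 273 = 7P ⇒ P = 39, Q = 99.
Since sellers receive the price plus the subsidy, the effective supply curve becomes Qs = P + 69.
New equilibrium: 333 - 6P = P + 69 ⇒ 264 = 7P ⇒ P = 264/7 ≈ 37.7143, Q = 747/7 ≈ 106.7143.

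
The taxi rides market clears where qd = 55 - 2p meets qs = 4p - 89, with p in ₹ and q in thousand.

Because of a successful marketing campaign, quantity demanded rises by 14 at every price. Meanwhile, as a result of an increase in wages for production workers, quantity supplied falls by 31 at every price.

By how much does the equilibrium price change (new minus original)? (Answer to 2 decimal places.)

Before the shock: 55 - 2p = 4p - 89 ⇒ 144 = 6p ⇒ p = 24, q = 7.
After the shift, demand is qd = 69 - 2p and supply is qs = 4p - 120.
Equate the new curves: 69 - 2p = 4p - 120, giving 189 = 6p, p = 31.5, q = 6.
Δp = 31.5 − 24 = +7.50.

+7.50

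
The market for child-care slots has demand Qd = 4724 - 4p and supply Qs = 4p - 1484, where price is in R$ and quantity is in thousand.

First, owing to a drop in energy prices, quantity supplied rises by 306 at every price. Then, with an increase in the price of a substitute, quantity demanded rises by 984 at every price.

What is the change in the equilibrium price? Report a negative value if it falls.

Original equilibrium: 4724 - 4p = 4p - 1484 gives 6208 = 8p, so p = 776 and Q = 1620.
After the shift, demand is Qd = 5708 - 4p and supply is Qs = 4p - 1178.
Setting them equal: 5708 - 4p = 4p - 1178 → 6886 = 8p, so p = 860.75 and Q = 2265.
Δp = 860.75 − 776 = +84.75.

+84.75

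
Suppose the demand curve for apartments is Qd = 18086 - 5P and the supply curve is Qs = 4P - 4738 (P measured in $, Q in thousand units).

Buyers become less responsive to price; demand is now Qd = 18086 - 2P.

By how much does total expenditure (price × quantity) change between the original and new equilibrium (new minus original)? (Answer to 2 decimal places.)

+26148696.00

Solve the original market: 18086 - 5P = 4P - 4738, hence P = 2536 and Q = 5406.
The shock moves the curves to Qd = 18086 - 2P and Qs = 4P - 4738.
Setting them equal: 18086 - 2P = 4P - 4738 → 22824 = 6P, so P = 3804 and Q = 10478.
Expenditure moves from 2536×5406 = 13709616 to 3804×10478 = 39858312; change = +26148696.00.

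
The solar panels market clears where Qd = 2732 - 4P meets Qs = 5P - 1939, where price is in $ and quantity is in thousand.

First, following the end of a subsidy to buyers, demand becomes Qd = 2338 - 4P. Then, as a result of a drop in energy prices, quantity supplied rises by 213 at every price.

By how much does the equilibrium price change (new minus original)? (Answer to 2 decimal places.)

-67.44

Before the shock: 2732 - 4P = 5P - 1939 ⇒ 4671 = 9P ⇒ P = 519, Q = 656.
The new curves are Qd = 2338 - 4P (demand) and Qs = 5P - 1726 (supply).
New equilibrium: 2338 - 4P = 5P - 1726 ⇒ 4064 = 9P ⇒ P = 4064/9 ≈ 451.5556, Q = 4786/9 ≈ 531.7778.
ΔP = 451.5556 − 519 = -67.44.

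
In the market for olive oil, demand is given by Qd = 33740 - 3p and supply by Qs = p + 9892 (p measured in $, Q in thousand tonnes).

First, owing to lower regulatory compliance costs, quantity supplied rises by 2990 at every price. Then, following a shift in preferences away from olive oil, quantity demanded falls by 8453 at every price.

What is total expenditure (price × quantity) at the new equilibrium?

Solve the original market: 33740 - 3p = p + 9892, hence p = 5962 and Q = 15854.
The new curves are Qd = 25287 - 3p (demand) and Qs = p + 12882 (supply).
Clearing the new market: 25287 - 3p = p + 12882, so p = 3101.25 and Q = 15983.25.
New expenditure = 3101.25 × 15983.25 = 49568054.0625.

49568054.0625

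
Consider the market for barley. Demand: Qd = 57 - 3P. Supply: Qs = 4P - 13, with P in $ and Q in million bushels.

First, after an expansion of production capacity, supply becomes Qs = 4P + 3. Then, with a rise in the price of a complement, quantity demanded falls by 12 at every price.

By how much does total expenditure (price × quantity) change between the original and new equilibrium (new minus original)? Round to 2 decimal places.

Original equilibrium: 57 - 3P = 4P - 13 gives 70 = 7P, so P = 10 and Q = 27.
After the shift, demand is Qd = 45 - 3P and supply is Qs = 4P + 3.
Equate the new curves: 45 - 3P = 4P + 3, giving 42 = 7P, P = 6, Q = 27.
Expenditure moves from 10×27 = 270 to 6×27 = 162; change = -108.00.

-108.00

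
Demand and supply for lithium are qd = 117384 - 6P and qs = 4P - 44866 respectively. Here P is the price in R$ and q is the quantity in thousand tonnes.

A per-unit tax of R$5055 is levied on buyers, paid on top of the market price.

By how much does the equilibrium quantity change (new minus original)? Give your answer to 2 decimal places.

Before the shock: 117384 - 6P = 4P - 44866 ⇒ 162250 = 10P ⇒ P = 16225, q = 20034.
Since buyers pay the price plus the tax, the effective demand curve becomes qd = 87054 - 6P.
New equilibrium: 87054 - 6P = 4P - 44866 ⇒ 131920 = 10P ⇒ P = 13192, q = 7902.
Δq = 7902 − 20034 = -12132.00.

-12132.00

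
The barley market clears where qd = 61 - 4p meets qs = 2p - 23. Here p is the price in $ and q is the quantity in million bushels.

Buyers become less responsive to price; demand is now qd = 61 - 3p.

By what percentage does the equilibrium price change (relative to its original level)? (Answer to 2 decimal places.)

+20.00

Before the shock: 61 - 4p = 2p - 23 ⇒ 84 = 6p ⇒ p = 14, q = 5.
The new curves are qd = 61 - 3p (demand) and qs = 2p - 23 (supply).
Clearing the new market: 61 - 3p = 2p - 23, so p = 16.8 and q = 10.6.
%Δp = (16.8 − 14) / 14 × 100 = +20.00%.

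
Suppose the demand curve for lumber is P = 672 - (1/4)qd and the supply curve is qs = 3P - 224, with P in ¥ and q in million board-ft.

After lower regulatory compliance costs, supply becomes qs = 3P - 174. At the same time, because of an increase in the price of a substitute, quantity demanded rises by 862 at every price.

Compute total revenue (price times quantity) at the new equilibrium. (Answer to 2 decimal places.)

Before the shock: 2688 - 4P = 3P - 224 ⇒ 2912 = 7P ⇒ P = 416, q = 1024.
With the change applied: demand qd = 3550 - 4P, supply qs = 3P - 174.
New equilibrium: 3550 - 4P = 3P - 174 ⇒ 3724 = 7P ⇒ P = 532, q = 1422.
New expenditure = 532 × 1422 = 756504.00.

756504.00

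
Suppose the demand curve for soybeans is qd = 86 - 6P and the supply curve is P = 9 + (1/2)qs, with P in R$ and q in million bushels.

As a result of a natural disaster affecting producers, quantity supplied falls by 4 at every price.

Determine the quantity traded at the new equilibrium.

5

Initially, 86 - 6P = 2P - 18, so 104 = 8P and P = 13, q = 8.
With the change applied: demand qd = 86 - 6P, supply qs = 2P - 22.
Setting them equal: 86 - 6P = 2P - 22 → 108 = 8P, so P = 13.5 and q = 5.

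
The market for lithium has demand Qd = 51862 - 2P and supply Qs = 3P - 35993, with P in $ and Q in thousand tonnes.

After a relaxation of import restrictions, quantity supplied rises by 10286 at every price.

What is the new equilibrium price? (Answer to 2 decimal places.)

15513.80

Solve the original market: 51862 - 2P = 3P - 35993, hence P = 17571 and Q = 16720.
The new curves are Qd = 51862 - 2P (demand) and Qs = 3P - 25707 (supply).
Setting them equal: 51862 - 2P = 3P - 25707 → 77569 = 5P, so P = 15513.8 and Q = 20834.4.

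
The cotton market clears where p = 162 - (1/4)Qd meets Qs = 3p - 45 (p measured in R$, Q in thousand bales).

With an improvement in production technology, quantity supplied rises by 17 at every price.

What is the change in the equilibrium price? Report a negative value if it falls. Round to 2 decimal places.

-2.43

Before the shock: 648 - 4p = 3p - 45 ⇒ 693 = 7p ⇒ p = 99, Q = 252.
After the shift, demand is Qd = 648 - 4p and supply is Qs = 3p - 28.
Clearing the new market: 648 - 4p = 3p - 28, so p = 676/7 ≈ 96.5714 and Q = 1832/7 ≈ 261.7143.
Δp = 96.5714 − 99 = -2.43.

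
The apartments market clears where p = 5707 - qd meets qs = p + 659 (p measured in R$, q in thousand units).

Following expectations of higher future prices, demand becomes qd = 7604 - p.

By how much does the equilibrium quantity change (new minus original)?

Solve the original market: 5707 - p = p + 659, hence p = 2524 and q = 3183.
The new curves are qd = 7604 - p (demand) and qs = p + 659 (supply).
New equilibrium: 7604 - p = p + 659 ⇒ 6945 = 2p ⇒ p = 3472.5, q = 4131.5.
Δq = 4131.5 − 3183 = +948.5.

+948.5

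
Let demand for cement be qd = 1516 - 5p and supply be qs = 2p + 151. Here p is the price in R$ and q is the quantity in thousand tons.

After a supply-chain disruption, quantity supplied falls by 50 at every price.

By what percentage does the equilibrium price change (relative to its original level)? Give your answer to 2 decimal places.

+3.66

Original equilibrium: 1516 - 5p = 2p + 151 gives 1365 = 7p, so p = 195 and q = 541.
The new curves are qd = 1516 - 5p (demand) and qs = 2p + 101 (supply).
New equilibrium: 1516 - 5p = 2p + 101 ⇒ 1415 = 7p ⇒ p = 1415/7 ≈ 202.1429, q = 3537/7 ≈ 505.2857.
%Δp = (202.1429 − 195) / 195 × 100 = +3.66%.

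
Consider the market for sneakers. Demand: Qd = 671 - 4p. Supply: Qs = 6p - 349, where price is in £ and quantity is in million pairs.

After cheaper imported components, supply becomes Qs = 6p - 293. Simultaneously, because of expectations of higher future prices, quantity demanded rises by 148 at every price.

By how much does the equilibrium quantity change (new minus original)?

+111.2

Original equilibrium: 671 - 4p = 6p - 349 gives 1020 = 10p, so p = 102 and Q = 263.
After the shift, demand is Qd = 819 - 4p and supply is Qs = 6p - 293.
New equilibrium: 819 - 4p = 6p - 293 ⇒ 1112 = 10p ⇒ p = 111.2, Q = 374.2.
ΔQ = 374.2 − 263 = +111.2.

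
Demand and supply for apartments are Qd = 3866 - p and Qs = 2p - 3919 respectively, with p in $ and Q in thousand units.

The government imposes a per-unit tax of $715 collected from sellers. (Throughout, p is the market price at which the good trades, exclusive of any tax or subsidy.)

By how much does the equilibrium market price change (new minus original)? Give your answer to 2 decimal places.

Before the shock: 3866 - p = 2p - 3919 ⇒ 7785 = 3p ⇒ p = 2595, Q = 1271.
Since sellers keep the price net of the tax, the effective supply curve becomes Qs = 2p - 5349.
Clearing the new market: 3866 - p = 2p - 5349, so p = 9215/3 ≈ 3071.6667 and Q = 2383/3 ≈ 794.3333.
Δp = 3071.6667 − 2595 = +476.67.

+476.67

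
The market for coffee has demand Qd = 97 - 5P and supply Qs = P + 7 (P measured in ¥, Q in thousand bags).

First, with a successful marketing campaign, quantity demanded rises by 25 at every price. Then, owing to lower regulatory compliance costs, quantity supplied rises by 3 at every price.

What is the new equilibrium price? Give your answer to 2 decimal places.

Initially, 97 - 5P = P + 7, so 90 = 6P and P = 15, Q = 22.
The new curves are Qd = 122 - 5P (demand) and Qs = P + 10 (supply).
New equilibrium: 122 - 5P = P + 10 ⇒ 112 = 6P ⇒ P = 56/3 ≈ 18.6667, Q = 86/3 ≈ 28.6667.

18.67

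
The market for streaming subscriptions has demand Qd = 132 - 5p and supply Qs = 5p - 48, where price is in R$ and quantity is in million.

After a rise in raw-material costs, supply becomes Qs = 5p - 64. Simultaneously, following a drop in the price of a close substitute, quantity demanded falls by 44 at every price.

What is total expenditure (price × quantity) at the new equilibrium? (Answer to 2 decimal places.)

Initially, 132 - 5p = 5p - 48, so 180 = 10p and p = 18, Q = 42.
The shock moves the curves to Qd = 88 - 5p and Qs = 5p - 64.
Setting them equal: 88 - 5p = 5p - 64 → 152 = 10p, so p = 15.2 and Q = 12.
New expenditure = 15.2 × 12 = 182.40.

182.40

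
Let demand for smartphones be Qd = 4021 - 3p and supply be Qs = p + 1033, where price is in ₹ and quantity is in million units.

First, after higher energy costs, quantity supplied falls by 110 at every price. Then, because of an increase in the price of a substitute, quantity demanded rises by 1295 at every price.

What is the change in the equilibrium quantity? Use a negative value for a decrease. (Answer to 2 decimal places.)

+241.25

Initially, 4021 - 3p = p + 1033, so 2988 = 4p and p = 747, Q = 1780.
The new curves are Qd = 5316 - 3p (demand) and Qs = p + 923 (supply).
Clearing the new market: 5316 - 3p = p + 923, so p = 1098.25 and Q = 2021.25.
ΔQ = 2021.25 − 1780 = +241.25.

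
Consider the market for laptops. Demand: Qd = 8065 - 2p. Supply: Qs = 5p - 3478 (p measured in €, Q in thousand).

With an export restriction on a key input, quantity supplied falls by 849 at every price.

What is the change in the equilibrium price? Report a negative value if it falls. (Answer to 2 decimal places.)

+121.29

Original equilibrium: 8065 - 2p = 5p - 3478 gives 11543 = 7p, so p = 1649 and Q = 4767.
After the shift, demand is Qd = 8065 - 2p and supply is Qs = 5p - 4327.
New equilibrium: 8065 - 2p = 5p - 4327 ⇒ 12392 = 7p ⇒ p = 12392/7 ≈ 1770.2857, Q = 31671/7 ≈ 4524.4286.
Δp = 1770.2857 − 1649 = +121.29.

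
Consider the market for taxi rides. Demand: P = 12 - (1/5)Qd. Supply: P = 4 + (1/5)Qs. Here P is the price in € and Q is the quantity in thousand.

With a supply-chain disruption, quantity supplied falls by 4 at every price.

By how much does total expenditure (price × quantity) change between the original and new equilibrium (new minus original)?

Initially, 60 - 5P = 5P - 20, so 80 = 10P and P = 8, Q = 20.
With the change applied: demand Qd = 60 - 5P, supply Qs = 5P - 24.
Setting them equal: 60 - 5P = 5P - 24 → 84 = 10P, so P = 8.4 and Q = 18.
Expenditure moves from 8×20 = 160 to 8.4×18 = 151.2; change = -8.8.

-8.8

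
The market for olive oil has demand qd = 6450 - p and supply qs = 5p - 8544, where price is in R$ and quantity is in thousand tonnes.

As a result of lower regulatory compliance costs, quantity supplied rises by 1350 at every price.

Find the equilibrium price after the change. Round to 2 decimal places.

Solve the original market: 6450 - p = 5p - 8544, hence p = 2499 and q = 3951.
With the change applied: demand qd = 6450 - p, supply qs = 5p - 7194.
New equilibrium: 6450 - p = 5p - 7194 ⇒ 13644 = 6p ⇒ p = 2274, q = 4176.

2274.00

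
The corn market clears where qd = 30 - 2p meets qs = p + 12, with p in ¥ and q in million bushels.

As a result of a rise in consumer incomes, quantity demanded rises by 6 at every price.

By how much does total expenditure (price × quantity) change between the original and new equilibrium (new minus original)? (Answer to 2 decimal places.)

+52.00

Original equilibrium: 30 - 2p = p + 12 gives 18 = 3p, so p = 6 and q = 18.
The new curves are qd = 36 - 2p (demand) and qs = p + 12 (supply).
Clearing the new market: 36 - 2p = p + 12, so p = 8 and q = 20.
Expenditure moves from 6×18 = 108 to 8×20 = 160; change = +52.00.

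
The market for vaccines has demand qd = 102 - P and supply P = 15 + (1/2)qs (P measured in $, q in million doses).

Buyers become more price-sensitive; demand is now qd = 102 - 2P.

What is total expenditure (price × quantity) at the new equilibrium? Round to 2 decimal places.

Original equilibrium: 102 - P = 2P - 30 gives 132 = 3P, so P = 44 and q = 58.
The shock moves the curves to qd = 102 - 2P and qs = 2P - 30.
New equilibrium: 102 - 2P = 2P - 30 ⇒ 132 = 4P ⇒ P = 33, q = 36.
New expenditure = 33 × 36 = 1188.00.

1188.00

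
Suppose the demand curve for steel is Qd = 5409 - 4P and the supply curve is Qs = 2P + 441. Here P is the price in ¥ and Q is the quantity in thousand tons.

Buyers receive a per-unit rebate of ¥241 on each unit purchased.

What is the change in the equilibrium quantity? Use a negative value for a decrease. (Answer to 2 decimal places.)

+321.33

Initially, 5409 - 4P = 2P + 441, so 4968 = 6P and P = 828, Q = 2097.
Since buyers' out-of-pocket price is the market price minus the rebate, the effective demand curve becomes Qd = 6373 - 4P.
New equilibrium: 6373 - 4P = 2P + 441 ⇒ 5932 = 6P ⇒ P = 2966/3 ≈ 988.6667, Q = 7255/3 ≈ 2418.3333.
ΔQ = 2418.3333 − 2097 = +321.33.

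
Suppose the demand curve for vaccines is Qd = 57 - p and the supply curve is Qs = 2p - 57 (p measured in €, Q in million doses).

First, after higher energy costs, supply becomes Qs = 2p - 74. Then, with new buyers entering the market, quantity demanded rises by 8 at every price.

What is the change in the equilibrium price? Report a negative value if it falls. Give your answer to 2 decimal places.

Before the shock: 57 - p = 2p - 57 ⇒ 114 = 3p ⇒ p = 38, Q = 19.
The new curves are Qd = 65 - p (demand) and Qs = 2p - 74 (supply).
Clearing the new market: 65 - p = 2p - 74, so p = 139/3 ≈ 46.3333 and Q = 56/3 ≈ 18.6667.
Δp = 46.3333 − 38 = +8.33.

+8.33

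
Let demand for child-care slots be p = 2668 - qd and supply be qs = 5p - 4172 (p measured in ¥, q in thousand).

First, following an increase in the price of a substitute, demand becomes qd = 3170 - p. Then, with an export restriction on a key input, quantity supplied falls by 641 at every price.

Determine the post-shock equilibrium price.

1330.5

Original equilibrium: 2668 - p = 5p - 4172 gives 6840 = 6p, so p = 1140 and q = 1528.
The new curves are qd = 3170 - p (demand) and qs = 5p - 4813 (supply).
Setting them equal: 3170 - p = 5p - 4813 → 7983 = 6p, so p = 1330.5 and q = 1839.5.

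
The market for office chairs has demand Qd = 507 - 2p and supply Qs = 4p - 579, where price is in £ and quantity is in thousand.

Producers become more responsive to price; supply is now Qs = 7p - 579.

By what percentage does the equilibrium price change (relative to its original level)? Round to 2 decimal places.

-33.33

Before the shock: 507 - 2p = 4p - 579 ⇒ 1086 = 6p ⇒ p = 181, Q = 145.
The new curves are Qd = 507 - 2p (demand) and Qs = 7p - 579 (supply).
Equate the new curves: 507 - 2p = 7p - 579, giving 1086 = 9p, p = 362/3 ≈ 120.6667, Q = 797/3 ≈ 265.6667.
%Δp = (120.6667 − 181) / 181 × 100 = -33.33%.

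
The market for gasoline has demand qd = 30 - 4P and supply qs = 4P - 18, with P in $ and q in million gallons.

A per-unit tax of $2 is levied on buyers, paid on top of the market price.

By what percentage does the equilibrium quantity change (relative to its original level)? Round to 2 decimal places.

Before the shock: 30 - 4P = 4P - 18 ⇒ 48 = 8P ⇒ P = 6, q = 6.
Since buyers pay the price plus the tax, the effective demand curve becomes qd = 22 - 4P.
Clearing the new market: 22 - 4P = 4P - 18, so P = 5 and q = 2.
%Δq = (2 − 6) / 6 × 100 = -66.67%.

-66.67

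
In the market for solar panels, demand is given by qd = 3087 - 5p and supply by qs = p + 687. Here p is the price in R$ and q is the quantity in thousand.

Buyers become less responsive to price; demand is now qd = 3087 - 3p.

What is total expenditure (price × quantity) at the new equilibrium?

Before the shock: 3087 - 5p = p + 687 ⇒ 2400 = 6p ⇒ p = 400, q = 1087.
The shock moves the curves to qd = 3087 - 3p and qs = p + 687.
Setting them equal: 3087 - 3p = p + 687 → 2400 = 4p, so p = 600 and q = 1287.
New expenditure = 600 × 1287 = 772200.

772200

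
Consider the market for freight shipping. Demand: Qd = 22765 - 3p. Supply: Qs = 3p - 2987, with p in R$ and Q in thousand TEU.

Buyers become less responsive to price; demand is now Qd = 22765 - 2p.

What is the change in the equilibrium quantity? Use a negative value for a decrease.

+2575.2

Initially, 22765 - 3p = 3p - 2987, so 25752 = 6p and p = 4292, Q = 9889.
After the shift, demand is Qd = 22765 - 2p and supply is Qs = 3p - 2987.
New equilibrium: 22765 - 2p = 3p - 2987 ⇒ 25752 = 5p ⇒ p = 5150.4, Q = 12464.2.
ΔQ = 12464.2 − 9889 = +2575.2.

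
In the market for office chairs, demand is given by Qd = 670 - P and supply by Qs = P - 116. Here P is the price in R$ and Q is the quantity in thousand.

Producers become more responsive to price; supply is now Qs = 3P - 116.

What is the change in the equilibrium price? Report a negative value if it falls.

-196.5

Initially, 670 - P = P - 116, so 786 = 2P and P = 393, Q = 277.
The shock moves the curves to Qd = 670 - P and Qs = 3P - 116.
Equate the new curves: 670 - P = 3P - 116, giving 786 = 4P, P = 196.5, Q = 473.5.
ΔP = 196.5 − 393 = -196.5.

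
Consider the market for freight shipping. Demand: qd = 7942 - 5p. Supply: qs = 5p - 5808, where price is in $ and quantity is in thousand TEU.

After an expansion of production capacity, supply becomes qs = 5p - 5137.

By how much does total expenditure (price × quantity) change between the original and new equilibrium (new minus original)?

+367204.75

Before the shock: 7942 - 5p = 5p - 5808 ⇒ 13750 = 10p ⇒ p = 1375, q = 1067.
With the change applied: demand qd = 7942 - 5p, supply qs = 5p - 5137.
Clearing the new market: 7942 - 5p = 5p - 5137, so p = 1307.9 and q = 1402.5.
Expenditure moves from 1375×1067 = 1467125 to 1307.9×1402.5 = 1834329.75; change = +367204.75.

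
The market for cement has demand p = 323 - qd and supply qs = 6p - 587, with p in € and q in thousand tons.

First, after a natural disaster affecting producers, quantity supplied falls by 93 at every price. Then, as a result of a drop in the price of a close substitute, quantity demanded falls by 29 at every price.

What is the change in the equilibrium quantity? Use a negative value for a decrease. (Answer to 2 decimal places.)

Before the shock: 323 - p = 6p - 587 ⇒ 910 = 7p ⇒ p = 130, q = 193.
The shock moves the curves to qd = 294 - p and qs = 6p - 680.
New equilibrium: 294 - p = 6p - 680 ⇒ 974 = 7p ⇒ p = 974/7 ≈ 139.1429, q = 1084/7 ≈ 154.8571.
Δq = 154.8571 − 193 = -38.14.

-38.14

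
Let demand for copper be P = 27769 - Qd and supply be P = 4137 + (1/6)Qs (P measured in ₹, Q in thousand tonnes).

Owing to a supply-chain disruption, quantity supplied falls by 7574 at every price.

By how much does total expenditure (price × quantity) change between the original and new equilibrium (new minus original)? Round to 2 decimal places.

+12617202.00

Before the shock: 27769 - P = 6P - 24822 ⇒ 52591 = 7P ⇒ P = 7513, Q = 20256.
The shock moves the curves to Qd = 27769 - P and Qs = 6P - 32396.
Clearing the new market: 27769 - P = 6P - 32396, so P = 8595 and Q = 19174.
Expenditure moves from 7513×20256 = 152183328 to 8595×19174 = 164800530; change = +12617202.00.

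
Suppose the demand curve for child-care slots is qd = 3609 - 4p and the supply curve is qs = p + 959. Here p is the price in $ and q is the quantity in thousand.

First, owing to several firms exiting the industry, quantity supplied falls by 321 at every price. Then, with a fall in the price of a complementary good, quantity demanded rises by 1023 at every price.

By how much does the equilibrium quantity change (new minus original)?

Original equilibrium: 3609 - 4p = p + 959 gives 2650 = 5p, so p = 530 and q = 1489.
The new curves are qd = 4632 - 4p (demand) and qs = p + 638 (supply).
New equilibrium: 4632 - 4p = p + 638 ⇒ 3994 = 5p ⇒ p = 798.8, q = 1436.8.
Δq = 1436.8 − 1489 = -52.2.

-52.2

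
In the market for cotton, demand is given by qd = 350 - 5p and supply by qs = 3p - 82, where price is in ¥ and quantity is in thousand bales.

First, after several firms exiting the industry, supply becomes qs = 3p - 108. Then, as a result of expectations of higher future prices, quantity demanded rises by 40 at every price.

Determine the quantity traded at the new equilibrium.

Before the shock: 350 - 5p = 3p - 82 ⇒ 432 = 8p ⇒ p = 54, q = 80.
With the change applied: demand qd = 390 - 5p, supply qs = 3p - 108.
New equilibrium: 390 - 5p = 3p - 108 ⇒ 498 = 8p ⇒ p = 62.25, q = 78.75.

78.75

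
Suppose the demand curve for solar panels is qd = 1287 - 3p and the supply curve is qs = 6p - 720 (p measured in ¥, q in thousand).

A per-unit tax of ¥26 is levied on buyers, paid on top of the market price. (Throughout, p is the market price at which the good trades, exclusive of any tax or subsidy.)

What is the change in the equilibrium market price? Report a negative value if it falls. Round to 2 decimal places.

-8.67

Initially, 1287 - 3p = 6p - 720, so 2007 = 9p and p = 223, q = 618.
Since buyers pay the price plus the tax, the effective demand curve becomes qd = 1209 - 3p.
New equilibrium: 1209 - 3p = 6p - 720 ⇒ 1929 = 9p ⇒ p = 643/3 ≈ 214.3333, q = 566.
Δp = 214.3333 − 223 = -8.67.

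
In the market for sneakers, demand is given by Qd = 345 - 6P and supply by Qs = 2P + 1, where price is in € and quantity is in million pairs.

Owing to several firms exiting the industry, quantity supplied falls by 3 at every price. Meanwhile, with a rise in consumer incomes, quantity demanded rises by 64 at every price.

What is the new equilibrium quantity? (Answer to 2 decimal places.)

100.75

Before the shock: 345 - 6P = 2P + 1 ⇒ 344 = 8P ⇒ P = 43, Q = 87.
The shock moves the curves to Qd = 409 - 6P and Qs = 2P - 2.
Equate the new curves: 409 - 6P = 2P - 2, giving 411 = 8P, P = 51.375, Q = 100.75.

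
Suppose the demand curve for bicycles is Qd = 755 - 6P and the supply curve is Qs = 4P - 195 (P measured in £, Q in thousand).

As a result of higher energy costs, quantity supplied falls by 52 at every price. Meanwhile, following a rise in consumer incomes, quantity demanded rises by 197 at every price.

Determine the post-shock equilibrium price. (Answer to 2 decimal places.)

119.90

Solve the original market: 755 - 6P = 4P - 195, hence P = 95 and Q = 185.
The new curves are Qd = 952 - 6P (demand) and Qs = 4P - 247 (supply).
Setting them equal: 952 - 6P = 4P - 247 → 1199 = 10P, so P = 119.9 and Q = 232.6.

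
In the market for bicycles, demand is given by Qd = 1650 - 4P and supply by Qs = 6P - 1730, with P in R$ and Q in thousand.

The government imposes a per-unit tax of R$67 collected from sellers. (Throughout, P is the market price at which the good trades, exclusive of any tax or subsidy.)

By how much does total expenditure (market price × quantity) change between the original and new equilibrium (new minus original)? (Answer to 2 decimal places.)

Solve the original market: 1650 - 4P = 6P - 1730, hence P = 338 and Q = 298.
Since sellers keep the price net of the tax, the effective supply curve becomes Qs = 6P - 2132.
New equilibrium: 1650 - 4P = 6P - 2132 ⇒ 3782 = 10P ⇒ P = 378.2, Q = 137.2.
Expenditure moves from 338×298 = 100724 to 378.2×137.2 = 51889.04; change = -48834.96.

-48834.96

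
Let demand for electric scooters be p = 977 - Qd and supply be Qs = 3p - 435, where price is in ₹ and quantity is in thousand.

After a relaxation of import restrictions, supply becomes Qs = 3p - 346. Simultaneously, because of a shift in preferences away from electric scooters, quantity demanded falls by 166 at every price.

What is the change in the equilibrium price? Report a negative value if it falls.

Initially, 977 - p = 3p - 435, so 1412 = 4p and p = 353, Q = 624.
With the change applied: demand Qd = 811 - p, supply Qs = 3p - 346.
Setting them equal: 811 - p = 3p - 346 → 1157 = 4p, so p = 289.25 and Q = 521.75.
Δp = 289.25 − 353 = -63.75.

-63.75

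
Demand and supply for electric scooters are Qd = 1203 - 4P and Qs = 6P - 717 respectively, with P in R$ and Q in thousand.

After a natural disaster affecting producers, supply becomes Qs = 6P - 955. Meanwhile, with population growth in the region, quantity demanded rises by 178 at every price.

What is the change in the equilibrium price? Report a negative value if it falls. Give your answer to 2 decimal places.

Initially, 1203 - 4P = 6P - 717, so 1920 = 10P and P = 192, Q = 435.
The new curves are Qd = 1381 - 4P (demand) and Qs = 6P - 955 (supply).
New equilibrium: 1381 - 4P = 6P - 955 ⇒ 2336 = 10P ⇒ P = 233.6, Q = 446.6.
ΔP = 233.6 − 192 = +41.60.

+41.60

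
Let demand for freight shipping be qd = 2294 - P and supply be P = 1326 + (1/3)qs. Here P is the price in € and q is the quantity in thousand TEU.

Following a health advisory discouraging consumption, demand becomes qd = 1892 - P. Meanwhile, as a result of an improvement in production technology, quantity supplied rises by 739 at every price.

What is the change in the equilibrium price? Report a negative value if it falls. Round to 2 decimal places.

Solve the original market: 2294 - P = 3P - 3978, hence P = 1568 and q = 726.
With the change applied: demand qd = 1892 - P, supply qs = 3P - 3239.
Clearing the new market: 1892 - P = 3P - 3239, so P = 1282.75 and q = 609.25.
ΔP = 1282.75 − 1568 = -285.25.

-285.25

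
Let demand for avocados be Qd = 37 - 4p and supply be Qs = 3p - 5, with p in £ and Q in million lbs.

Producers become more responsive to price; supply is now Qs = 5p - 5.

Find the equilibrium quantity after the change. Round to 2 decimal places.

Before the shock: 37 - 4p = 3p - 5 ⇒ 42 = 7p ⇒ p = 6, Q = 13.
With the change applied: demand Qd = 37 - 4p, supply Qs = 5p - 5.
Clearing the new market: 37 - 4p = 5p - 5, so p = 14/3 ≈ 4.6667 and Q = 55/3 ≈ 18.3333.

18.33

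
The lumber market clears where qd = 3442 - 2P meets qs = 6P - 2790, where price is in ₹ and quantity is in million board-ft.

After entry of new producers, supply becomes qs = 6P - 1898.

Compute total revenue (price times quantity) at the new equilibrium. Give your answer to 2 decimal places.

1406422.50

Before the shock: 3442 - 2P = 6P - 2790 ⇒ 6232 = 8P ⇒ P = 779, q = 1884.
The new curves are qd = 3442 - 2P (demand) and qs = 6P - 1898 (supply).
Clearing the new market: 3442 - 2P = 6P - 1898, so P = 667.5 and q = 2107.
New expenditure = 667.5 × 2107 = 1406422.50.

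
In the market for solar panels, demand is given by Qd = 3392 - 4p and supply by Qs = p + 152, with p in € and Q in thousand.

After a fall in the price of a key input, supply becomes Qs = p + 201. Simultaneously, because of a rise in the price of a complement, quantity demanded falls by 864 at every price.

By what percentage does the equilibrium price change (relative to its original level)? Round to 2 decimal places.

-28.18

Before the shock: 3392 - 4p = p + 152 ⇒ 3240 = 5p ⇒ p = 648, Q = 800.
The shock moves the curves to Qd = 2528 - 4p and Qs = p + 201.
Clearing the new market: 2528 - 4p = p + 201, so p = 465.4 and Q = 666.4.
%Δp = (465.4 − 648) / 648 × 100 = -28.18%.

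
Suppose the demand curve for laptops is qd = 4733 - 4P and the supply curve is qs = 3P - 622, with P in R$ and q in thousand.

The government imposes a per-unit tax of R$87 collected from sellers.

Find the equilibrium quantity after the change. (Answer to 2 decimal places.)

Before the shock: 4733 - 4P = 3P - 622 ⇒ 5355 = 7P ⇒ P = 765, q = 1673.
Since sellers keep the price net of the tax, the effective supply curve becomes qs = 3P - 883.
Setting them equal: 4733 - 4P = 3P - 883 → 5616 = 7P, so P = 5616/7 ≈ 802.2857 and q = 10667/7 ≈ 1523.8571.

1523.86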